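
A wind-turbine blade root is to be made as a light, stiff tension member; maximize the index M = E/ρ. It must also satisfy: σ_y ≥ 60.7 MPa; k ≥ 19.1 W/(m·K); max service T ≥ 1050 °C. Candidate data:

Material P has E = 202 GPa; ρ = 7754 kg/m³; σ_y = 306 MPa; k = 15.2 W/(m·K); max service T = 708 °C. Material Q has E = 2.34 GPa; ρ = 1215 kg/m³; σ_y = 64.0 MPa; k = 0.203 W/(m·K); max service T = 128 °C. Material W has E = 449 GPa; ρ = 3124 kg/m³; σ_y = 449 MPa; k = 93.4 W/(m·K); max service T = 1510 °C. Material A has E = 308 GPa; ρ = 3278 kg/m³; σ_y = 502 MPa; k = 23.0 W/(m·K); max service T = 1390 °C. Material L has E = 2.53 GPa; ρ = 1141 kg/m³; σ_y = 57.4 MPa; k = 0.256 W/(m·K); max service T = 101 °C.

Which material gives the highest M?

material W

Screen on constraints: σ_y ≥ 60.7 MPa; k ≥ 19.1 W/(m·K); max service T ≥ 1050 °C. Survivors: material W, material A.
Per-candidate index values:
  material W: M = 144 MN·m/kg
  material A: M = 94.0 MN·m/kg
Highest index: material W.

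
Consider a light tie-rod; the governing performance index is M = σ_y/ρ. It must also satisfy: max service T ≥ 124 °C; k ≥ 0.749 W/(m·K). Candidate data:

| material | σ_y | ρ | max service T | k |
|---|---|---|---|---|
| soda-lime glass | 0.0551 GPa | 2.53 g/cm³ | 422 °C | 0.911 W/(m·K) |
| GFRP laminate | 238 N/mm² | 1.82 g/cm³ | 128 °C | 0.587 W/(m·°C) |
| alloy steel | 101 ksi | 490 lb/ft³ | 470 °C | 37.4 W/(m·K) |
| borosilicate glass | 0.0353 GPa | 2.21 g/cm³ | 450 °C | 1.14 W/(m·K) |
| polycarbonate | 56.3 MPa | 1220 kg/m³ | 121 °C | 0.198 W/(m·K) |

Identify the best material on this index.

alloy steel

Screen on constraints: max service T ≥ 124 °C; k ≥ 0.749 W/(m·K). Survivors: soda-lime glass, alloy steel, borosilicate glass.
Putting every candidate on a common basis:
  soda-lime glass: σ_y = 55.10 MPa, ρ = 2530 kg/m³
  alloy steel: σ_y = 696.4 MPa, ρ = 7849 kg/m³
  borosilicate glass: σ_y = 35.30 MPa, ρ = 2210 kg/m³
  alloy steel: M = 88.7 kN·m/kg
  soda-lime glass: M = 21.8 kN·m/kg
  borosilicate glass: M = 16.0 kN·m/kg
The maximum is for alloy steel.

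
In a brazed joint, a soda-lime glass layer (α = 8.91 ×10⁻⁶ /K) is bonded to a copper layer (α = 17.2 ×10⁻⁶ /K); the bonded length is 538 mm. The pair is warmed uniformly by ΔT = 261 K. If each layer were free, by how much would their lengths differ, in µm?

Δα = |8.91 − 17.2|×10⁻⁶/K = 8.29×10⁻⁶/K.
ΔL_mismatch = Δα·L·ΔT = 8.29×10⁻⁶ × 538.0 mm × 261.0 K = 1160 µm.

1160 µm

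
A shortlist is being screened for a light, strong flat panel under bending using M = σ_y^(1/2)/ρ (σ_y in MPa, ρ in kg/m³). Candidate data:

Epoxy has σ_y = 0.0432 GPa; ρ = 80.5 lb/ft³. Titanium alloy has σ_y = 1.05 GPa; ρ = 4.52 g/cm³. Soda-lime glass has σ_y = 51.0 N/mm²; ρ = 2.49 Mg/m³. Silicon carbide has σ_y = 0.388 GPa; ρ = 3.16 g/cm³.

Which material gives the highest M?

Normalizing units and computing the index:
  epoxy: σ_y = 43.20 MPa, ρ = 1289 kg/m³
  titanium alloy: σ_y = 1050 MPa, ρ = 4520 kg/m³
  soda-lime glass: σ_y = 51.00 MPa, ρ = 2490 kg/m³
  silicon carbide: σ_y = 388.0 MPa, ρ = 3160 kg/m³
  titanium alloy: M = 7.17×10⁻³
  silicon carbide: M = 6.23×10⁻³
  epoxy: M = 5.10×10⁻³
  soda-lime glass: M = 2.87×10⁻³
Titanium alloy has the largest M.

titanium alloy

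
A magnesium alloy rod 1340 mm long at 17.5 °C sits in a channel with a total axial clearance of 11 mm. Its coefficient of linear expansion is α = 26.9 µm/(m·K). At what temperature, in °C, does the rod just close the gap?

α·L₀·ΔT = 11.0 mm ⇒ ΔT = 11.0 / (26.9×10⁻⁶ × 1340.0) = 305.2 K.
T = 17.5 + 305.2 = 322.7 °C.

323 °C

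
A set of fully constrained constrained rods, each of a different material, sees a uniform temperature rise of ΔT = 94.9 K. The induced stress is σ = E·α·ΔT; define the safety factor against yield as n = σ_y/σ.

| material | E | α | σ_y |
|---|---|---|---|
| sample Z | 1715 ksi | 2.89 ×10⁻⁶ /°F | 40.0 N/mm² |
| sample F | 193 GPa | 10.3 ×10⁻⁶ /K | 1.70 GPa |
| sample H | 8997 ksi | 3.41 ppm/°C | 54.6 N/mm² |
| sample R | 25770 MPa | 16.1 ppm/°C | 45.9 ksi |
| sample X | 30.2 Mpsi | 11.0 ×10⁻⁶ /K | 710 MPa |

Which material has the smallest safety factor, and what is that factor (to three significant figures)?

sample H, n = 2.72

Per material, after unit conversion:
  sample Z: E = 11.82, α = 5.20, σ_y = 40.00 → σ = 5.84 MPa, n = 6.85
  sample F: E = 193.0, α = 10.3, σ_y = 1700 → σ = 189 MPa, n = 9.01
  sample H: E = 62.03, α = 3.41, σ_y = 54.60 → σ = 20.1 MPa, n = 2.72
  sample R: E = 25.77, α = 16.1, σ_y = 316.5 → σ = 39.4 MPa, n = 8.04
  sample X: E = 208.2, α = 11.0, σ_y = 710.0 → σ = 217 MPa, n = 3.27
The minimum is sample H at n = 2.72.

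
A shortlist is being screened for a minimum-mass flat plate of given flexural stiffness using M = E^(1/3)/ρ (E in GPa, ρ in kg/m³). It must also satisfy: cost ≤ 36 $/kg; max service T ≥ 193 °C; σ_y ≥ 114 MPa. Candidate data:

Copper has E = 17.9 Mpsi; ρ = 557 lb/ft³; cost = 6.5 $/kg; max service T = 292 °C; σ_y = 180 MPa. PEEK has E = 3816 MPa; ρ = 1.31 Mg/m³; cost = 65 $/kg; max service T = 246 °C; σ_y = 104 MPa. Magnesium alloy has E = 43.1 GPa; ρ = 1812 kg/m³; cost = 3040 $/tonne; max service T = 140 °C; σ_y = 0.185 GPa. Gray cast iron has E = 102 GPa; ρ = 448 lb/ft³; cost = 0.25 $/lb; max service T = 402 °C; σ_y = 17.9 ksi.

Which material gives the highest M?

gray cast iron

Screen on constraints: cost ≤ 36 $/kg; max service T ≥ 193 °C; σ_y ≥ 114 MPa. Survivors: copper, gray cast iron.
After converting to SI:
  copper: E = 123.4 GPa, ρ = 8922 kg/m³
  gray cast iron: E = 102.0 GPa, ρ = 7176 kg/m³
  gray cast iron: M = 0.651×10⁻³
  copper: M = 0.558×10⁻³
Gray cast iron has the largest M.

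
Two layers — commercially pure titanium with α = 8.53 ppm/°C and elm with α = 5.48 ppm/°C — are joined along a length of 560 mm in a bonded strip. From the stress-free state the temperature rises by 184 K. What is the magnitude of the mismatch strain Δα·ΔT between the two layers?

5.61×10⁻⁴

Δα = |8.53 − 5.48|×10⁻⁶/K = 3.05×10⁻⁶/K.
Mismatch strain = Δα·ΔT = 3.05×10⁻⁶ × 184.0 = 5.61×10⁻⁴.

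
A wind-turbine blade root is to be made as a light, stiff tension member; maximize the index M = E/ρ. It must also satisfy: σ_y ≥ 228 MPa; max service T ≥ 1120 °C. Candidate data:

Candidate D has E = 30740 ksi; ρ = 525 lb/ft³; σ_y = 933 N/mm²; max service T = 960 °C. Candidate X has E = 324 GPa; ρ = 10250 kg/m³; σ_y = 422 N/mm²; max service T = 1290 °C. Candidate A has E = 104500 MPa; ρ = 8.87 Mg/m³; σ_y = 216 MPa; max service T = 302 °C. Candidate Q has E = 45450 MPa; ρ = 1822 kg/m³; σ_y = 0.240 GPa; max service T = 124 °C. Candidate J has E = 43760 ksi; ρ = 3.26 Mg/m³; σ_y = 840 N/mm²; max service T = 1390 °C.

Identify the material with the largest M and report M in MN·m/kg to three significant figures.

Screen on constraints: σ_y ≥ 228 MPa; max service T ≥ 1120 °C. Survivors: candidate X, candidate J.
After converting to SI:
  candidate X: E = 324.0 GPa, ρ = 10250 kg/m³
  candidate J: E = 301.7 GPa, ρ = 3260 kg/m³
  candidate J: M = 92.6 MN·m/kg
  candidate X: M = 31.6 MN·m/kg
Candidate J ranks first.

candidate J, M = 92.6 MN·m/kg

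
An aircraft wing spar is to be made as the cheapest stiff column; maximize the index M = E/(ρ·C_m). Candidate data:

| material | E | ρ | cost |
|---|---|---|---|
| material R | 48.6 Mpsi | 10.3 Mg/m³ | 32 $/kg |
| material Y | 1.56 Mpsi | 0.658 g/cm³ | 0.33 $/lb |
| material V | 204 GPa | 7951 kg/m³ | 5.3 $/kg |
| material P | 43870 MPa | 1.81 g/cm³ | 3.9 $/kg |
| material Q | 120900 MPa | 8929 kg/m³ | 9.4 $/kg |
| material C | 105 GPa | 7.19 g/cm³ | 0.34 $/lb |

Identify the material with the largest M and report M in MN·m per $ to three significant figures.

In SI units:
  material R: E = 335.1 GPa, ρ = 10300 kg/m³, cost = 32.00 $/kg
  material Y: E = 10.76 GPa, ρ = 658.0 kg/m³, cost = 0.7275 $/kg
  material V: E = 204.0 GPa, ρ = 7951 kg/m³, cost = 5.300 $/kg
  material P: E = 43.87 GPa, ρ = 1810 kg/m³, cost = 3.900 $/kg
  material Q: E = 120.9 GPa, ρ = 8929 kg/m³, cost = 9.400 $/kg
  material C: E = 105.0 GPa, ρ = 7190 kg/m³, cost = 0.7496 $/kg
  material Y: M = 22.5 MN·m per $
  material C: M = 19.5 MN·m per $
  material P: M = 6.21 MN·m per $
  material V: M = 4.84 MN·m per $
  material Q: M = 1.44 MN·m per $
  material R: M = 1.02 MN·m per $
Highest index: material Y.

material Y, M = 22.5 MN·m per $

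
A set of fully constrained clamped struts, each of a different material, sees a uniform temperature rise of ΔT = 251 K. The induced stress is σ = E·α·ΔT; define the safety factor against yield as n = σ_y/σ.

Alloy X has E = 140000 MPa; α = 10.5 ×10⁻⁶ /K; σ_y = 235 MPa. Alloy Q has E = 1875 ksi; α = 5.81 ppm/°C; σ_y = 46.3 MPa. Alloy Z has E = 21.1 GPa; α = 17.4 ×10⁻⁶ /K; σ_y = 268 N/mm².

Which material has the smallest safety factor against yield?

alloy X

Converting E to GPa, α to ×10⁻⁶/K, σ_y to MPa, then σ and n for each:
  alloy X: E = 140.0, α = 10.5, σ_y = 235.0 → σ = 369 MPa, n = 0.637
  alloy Q: E = 12.93, α = 5.81, σ_y = 46.30 → σ = 18.9 MPa, n = 2.46
  alloy Z: E = 21.10, α = 17.4, σ_y = 268.0 → σ = 92.2 MPa, n = 2.91
Smallest n: alloy X with n = 0.637.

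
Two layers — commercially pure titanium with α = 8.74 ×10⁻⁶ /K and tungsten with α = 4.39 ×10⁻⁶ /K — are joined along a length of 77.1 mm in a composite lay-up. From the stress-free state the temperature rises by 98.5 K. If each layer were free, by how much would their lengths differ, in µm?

Δα = |8.74 − 4.39|×10⁻⁶/K = 4.35×10⁻⁶/K.
ΔL_mismatch = Δα·L·ΔT = 4.35×10⁻⁶ × 77.1 mm × 98.5 K = 33.0 µm.

33.0 µm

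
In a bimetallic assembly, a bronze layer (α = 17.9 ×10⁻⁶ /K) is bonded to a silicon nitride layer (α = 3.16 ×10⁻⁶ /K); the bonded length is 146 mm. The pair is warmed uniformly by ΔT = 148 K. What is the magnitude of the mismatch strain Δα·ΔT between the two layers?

2.18×10⁻³

Δα = |17.9 − 3.16|×10⁻⁶/K = 14.7×10⁻⁶/K.
Mismatch strain = Δα·ΔT = 14.7×10⁻⁶ × 148.0 = 2.18×10⁻³.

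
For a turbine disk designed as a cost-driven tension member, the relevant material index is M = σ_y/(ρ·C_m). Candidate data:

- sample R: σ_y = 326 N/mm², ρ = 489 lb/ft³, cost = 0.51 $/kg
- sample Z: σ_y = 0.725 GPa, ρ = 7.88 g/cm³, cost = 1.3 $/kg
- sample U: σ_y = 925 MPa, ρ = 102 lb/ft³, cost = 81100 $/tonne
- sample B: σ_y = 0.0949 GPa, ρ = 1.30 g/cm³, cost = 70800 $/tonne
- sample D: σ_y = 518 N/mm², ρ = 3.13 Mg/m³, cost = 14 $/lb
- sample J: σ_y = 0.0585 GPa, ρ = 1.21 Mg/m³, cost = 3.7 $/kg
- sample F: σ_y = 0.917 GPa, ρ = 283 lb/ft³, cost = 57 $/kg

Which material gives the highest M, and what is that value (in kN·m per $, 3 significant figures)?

sample R, M = 81.6 kN·m per $

Normalizing units and computing the index:
  sample R: σ_y = 326.0 MPa, ρ = 7833 kg/m³, cost = 0.5100 $/kg
  sample Z: σ_y = 725.0 MPa, ρ = 7880 kg/m³, cost = 1.300 $/kg
  sample U: σ_y = 925.0 MPa, ρ = 1634 kg/m³, cost = 81.10 $/kg
  sample B: σ_y = 94.90 MPa, ρ = 1300 kg/m³, cost = 70.80 $/kg
  sample D: σ_y = 518.0 MPa, ρ = 3130 kg/m³, cost = 30.86 $/kg
  sample J: σ_y = 58.50 MPa, ρ = 1210 kg/m³, cost = 3.700 $/kg
  sample F: σ_y = 917.0 MPa, ρ = 4533 kg/m³, cost = 57.00 $/kg
  sample R: M = 81.6 kN·m per $
  sample Z: M = 70.8 kN·m per $
  sample J: M = 13.1 kN·m per $
  sample U: M = 6.98 kN·m per $
  sample D: M = 5.36 kN·m per $
  sample F: M = 3.55 kN·m per $
  sample B: M = 1.03 kN·m per $
Highest index: sample R.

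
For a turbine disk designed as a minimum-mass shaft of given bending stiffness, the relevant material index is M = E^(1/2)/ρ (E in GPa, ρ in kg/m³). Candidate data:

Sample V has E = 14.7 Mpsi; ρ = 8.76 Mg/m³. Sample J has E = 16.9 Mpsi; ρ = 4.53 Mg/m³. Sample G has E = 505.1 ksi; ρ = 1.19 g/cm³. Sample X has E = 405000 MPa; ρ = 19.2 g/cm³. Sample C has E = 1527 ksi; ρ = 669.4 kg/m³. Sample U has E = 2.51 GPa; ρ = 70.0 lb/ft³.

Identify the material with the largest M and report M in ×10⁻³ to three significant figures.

Convert each candidate to consistent units, then evaluate M:
  sample V: E = 101.4 GPa, ρ = 8760 kg/m³
  sample J: E = 116.5 GPa, ρ = 4530 kg/m³
  sample G: E = 3.483 GPa, ρ = 1190 kg/m³
  sample X: E = 405.0 GPa, ρ = 19200 kg/m³
  sample C: E = 10.53 GPa, ρ = 669.4 kg/m³
  sample U: E = 2.510 GPa, ρ = 1121 kg/m³
  sample C: M = 4.85×10⁻³
  sample J: M = 2.38×10⁻³
  sample G: M = 1.57×10⁻³
  sample U: M = 1.41×10⁻³
  sample V: M = 1.15×10⁻³
  sample X: M = 1.05×10⁻³
The maximum is for sample C.

sample C, M = 4.85×10⁻³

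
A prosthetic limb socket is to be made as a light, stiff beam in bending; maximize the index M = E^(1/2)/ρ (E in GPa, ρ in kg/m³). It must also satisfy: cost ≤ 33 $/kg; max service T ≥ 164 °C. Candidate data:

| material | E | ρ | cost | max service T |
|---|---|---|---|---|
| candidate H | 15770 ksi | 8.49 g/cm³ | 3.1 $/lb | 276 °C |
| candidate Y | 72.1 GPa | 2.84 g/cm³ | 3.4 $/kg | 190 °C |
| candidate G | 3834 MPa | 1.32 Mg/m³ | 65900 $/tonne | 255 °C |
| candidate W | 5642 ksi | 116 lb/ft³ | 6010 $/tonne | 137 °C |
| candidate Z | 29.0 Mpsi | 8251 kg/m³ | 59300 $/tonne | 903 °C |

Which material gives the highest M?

Screen on constraints: cost ≤ 33 $/kg; max service T ≥ 164 °C. Survivors: candidate H, candidate Y.
Putting every candidate on a common basis:
  candidate H: E = 108.7 GPa, ρ = 8490 kg/m³
  candidate Y: E = 72.10 GPa, ρ = 2840 kg/m³
  candidate Y: M = 2.99×10⁻³
  candidate H: M = 1.23×10⁻³
Highest index: candidate Y.

candidate Y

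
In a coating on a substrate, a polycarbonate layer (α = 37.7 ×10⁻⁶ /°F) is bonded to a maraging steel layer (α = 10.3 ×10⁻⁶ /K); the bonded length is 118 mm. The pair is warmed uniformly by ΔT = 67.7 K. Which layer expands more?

polycarbonate: α = 37.7×10⁻⁶/°F × 9/5 = 67.9×10⁻⁶/K.
α(polycarbonate) = 67.9×10⁻⁶/K vs α(maraging steel) = 10.3×10⁻⁶/K.
Higher α expands more for the same ΔT: polycarbonate.

polycarbonate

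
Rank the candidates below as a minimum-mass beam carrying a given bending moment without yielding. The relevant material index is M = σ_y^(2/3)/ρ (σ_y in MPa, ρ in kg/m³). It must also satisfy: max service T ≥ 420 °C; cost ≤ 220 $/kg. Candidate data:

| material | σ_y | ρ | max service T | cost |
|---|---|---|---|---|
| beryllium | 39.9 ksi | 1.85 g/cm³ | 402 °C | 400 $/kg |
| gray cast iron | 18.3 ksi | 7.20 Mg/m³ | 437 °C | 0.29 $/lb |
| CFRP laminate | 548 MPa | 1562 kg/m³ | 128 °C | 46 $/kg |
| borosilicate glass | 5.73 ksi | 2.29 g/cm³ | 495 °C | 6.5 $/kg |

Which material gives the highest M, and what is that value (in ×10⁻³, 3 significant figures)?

Screen on constraints: max service T ≥ 420 °C; cost ≤ 220 $/kg. Survivors: gray cast iron, borosilicate glass.
Putting every candidate on a common basis:
  gray cast iron: σ_y = 126.2 MPa, ρ = 7200 kg/m³
  borosilicate glass: σ_y = 39.51 MPa, ρ = 2290 kg/m³
  borosilicate glass: M = 5.07×10⁻³
  gray cast iron: M = 3.49×10⁻³
Borosilicate glass ranks first.

borosilicate glass, M = 5.07×10⁻³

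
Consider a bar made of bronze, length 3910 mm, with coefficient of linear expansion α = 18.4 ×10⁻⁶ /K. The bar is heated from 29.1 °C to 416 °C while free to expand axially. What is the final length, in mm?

3937.8 mm

ΔT = 416 − 29.1 = 386.9 K.
ΔL = α·L₀·ΔT = 18.4×10⁻⁶ × 3910 mm × 386.9 K = 27.8 mm.
L = L₀ + ΔL = 3910 + 27.8 = 3937.8 mm.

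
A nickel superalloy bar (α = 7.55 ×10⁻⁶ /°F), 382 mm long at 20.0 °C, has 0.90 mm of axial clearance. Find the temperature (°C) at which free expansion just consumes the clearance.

193 °C

α = 7.55×10⁻⁶/°F × 9/5 = 13.6×10⁻⁶/K.
α·L₀·ΔT = 0.9 mm ⇒ ΔT = 0.9 / (13.6×10⁻⁶ × 382.0) = 173.4 K.
T = 20.0 + 173.4 = 193.4 °C.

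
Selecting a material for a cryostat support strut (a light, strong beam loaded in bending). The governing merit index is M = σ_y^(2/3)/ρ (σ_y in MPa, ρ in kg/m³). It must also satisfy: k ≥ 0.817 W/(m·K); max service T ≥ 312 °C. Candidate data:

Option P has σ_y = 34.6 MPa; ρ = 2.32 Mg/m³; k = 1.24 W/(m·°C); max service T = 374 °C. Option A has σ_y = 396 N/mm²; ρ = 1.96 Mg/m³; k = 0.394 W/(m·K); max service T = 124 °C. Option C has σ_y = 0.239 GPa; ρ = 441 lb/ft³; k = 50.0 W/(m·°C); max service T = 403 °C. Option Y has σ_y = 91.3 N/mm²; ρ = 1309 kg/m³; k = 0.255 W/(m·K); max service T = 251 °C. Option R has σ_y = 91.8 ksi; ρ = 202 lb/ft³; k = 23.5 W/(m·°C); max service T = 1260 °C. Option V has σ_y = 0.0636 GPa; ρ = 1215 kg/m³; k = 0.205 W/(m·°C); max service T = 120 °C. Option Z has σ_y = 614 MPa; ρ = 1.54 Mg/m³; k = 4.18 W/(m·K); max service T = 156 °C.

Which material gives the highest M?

Screen on constraints: k ≥ 0.817 W/(m·K); max service T ≥ 312 °C. Survivors: option P, option C, option R.
After converting to SI:
  option P: σ_y = 34.60 MPa, ρ = 2320 kg/m³
  option C: σ_y = 239.0 MPa, ρ = 7064 kg/m³
  option R: σ_y = 632.9 MPa, ρ = 3236 kg/m³
  option R: M = 22.8×10⁻³
  option C: M = 5.45×10⁻³
  option P: M = 4.58×10⁻³
Option R has the largest M.

option R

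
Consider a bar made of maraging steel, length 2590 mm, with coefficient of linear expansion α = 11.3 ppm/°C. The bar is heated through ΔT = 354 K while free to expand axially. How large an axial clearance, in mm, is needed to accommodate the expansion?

10.4 mm

ΔL = α·L₀·ΔT = 11.3×10⁻⁶ × 2590 mm × 354.0 K = 10.4 mm.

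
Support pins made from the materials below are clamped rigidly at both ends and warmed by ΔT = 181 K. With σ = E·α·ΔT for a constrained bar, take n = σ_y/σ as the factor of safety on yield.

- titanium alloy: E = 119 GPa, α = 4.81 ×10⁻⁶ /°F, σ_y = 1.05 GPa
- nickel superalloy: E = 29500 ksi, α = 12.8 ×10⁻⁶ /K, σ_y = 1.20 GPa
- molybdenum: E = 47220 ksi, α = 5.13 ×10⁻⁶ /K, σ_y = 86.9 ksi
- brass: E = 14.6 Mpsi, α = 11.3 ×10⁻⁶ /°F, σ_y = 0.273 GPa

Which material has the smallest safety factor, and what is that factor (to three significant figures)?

brass, n = 0.737

Per material, after unit conversion:
  titanium alloy: E = 119.0, α = 8.66, σ_y = 1050 → σ = 186 MPa, n = 5.63
  nickel superalloy: E = 203.4, α = 12.8, σ_y = 1200 → σ = 471 MPa, n = 2.55
  molybdenum: E = 325.6, α = 5.13, σ_y = 599.2 → σ = 302 MPa, n = 1.98
  brass: E = 100.7, α = 20.3, σ_y = 273.0 → σ = 371 MPa, n = 0.737
The minimum is brass at n = 0.737.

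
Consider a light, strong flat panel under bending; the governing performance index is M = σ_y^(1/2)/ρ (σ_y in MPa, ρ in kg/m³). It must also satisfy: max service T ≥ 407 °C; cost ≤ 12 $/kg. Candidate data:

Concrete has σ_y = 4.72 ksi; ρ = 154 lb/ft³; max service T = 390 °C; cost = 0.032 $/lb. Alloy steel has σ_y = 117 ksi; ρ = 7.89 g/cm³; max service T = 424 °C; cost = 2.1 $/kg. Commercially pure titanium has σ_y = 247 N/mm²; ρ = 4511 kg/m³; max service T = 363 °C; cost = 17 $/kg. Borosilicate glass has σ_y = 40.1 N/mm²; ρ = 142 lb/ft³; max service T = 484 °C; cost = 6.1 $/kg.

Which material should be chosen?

alloy steel

Screen on constraints: max service T ≥ 407 °C; cost ≤ 12 $/kg. Survivors: alloy steel, borosilicate glass.
Convert each candidate to consistent units, then evaluate M:
  alloy steel: σ_y = 806.7 MPa, ρ = 7890 kg/m³
  borosilicate glass: σ_y = 40.10 MPa, ρ = 2275 kg/m³
  alloy steel: M = 3.60×10⁻³
  borosilicate glass: M = 2.78×10⁻³
Alloy steel ranks first.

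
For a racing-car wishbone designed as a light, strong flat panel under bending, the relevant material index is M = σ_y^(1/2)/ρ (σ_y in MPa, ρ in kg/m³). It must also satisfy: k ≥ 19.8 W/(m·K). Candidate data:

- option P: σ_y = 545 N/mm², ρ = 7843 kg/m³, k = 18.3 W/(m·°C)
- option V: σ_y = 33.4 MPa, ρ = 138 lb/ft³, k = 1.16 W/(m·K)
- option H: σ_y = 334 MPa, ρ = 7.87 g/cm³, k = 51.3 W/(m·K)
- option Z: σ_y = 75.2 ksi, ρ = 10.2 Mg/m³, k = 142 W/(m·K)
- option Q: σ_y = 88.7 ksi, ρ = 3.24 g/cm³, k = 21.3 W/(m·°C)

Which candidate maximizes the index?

option Q

Screen on constraints: k ≥ 19.8 W/(m·K). Survivors: option H, option Z, option Q.
Convert each candidate to consistent units, then evaluate M:
  option H: σ_y = 334.0 MPa, ρ = 7870 kg/m³
  option Z: σ_y = 518.5 MPa, ρ = 10200 kg/m³
  option Q: σ_y = 611.6 MPa, ρ = 3240 kg/m³
  option Q: M = 7.63×10⁻³
  option H: M = 2.32×10⁻³
  option Z: M = 2.23×10⁻³
Highest index: option Q.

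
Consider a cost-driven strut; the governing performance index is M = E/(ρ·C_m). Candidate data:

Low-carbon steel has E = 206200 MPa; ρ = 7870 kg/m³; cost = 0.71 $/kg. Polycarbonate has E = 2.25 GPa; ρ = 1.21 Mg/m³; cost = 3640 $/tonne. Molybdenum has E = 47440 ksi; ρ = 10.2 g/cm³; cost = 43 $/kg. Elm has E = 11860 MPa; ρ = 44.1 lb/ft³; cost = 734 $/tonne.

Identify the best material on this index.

After converting to SI:
  low-carbon steel: E = 206.2 GPa, ρ = 7870 kg/m³, cost = 0.7100 $/kg
  polycarbonate: E = 2.250 GPa, ρ = 1210 kg/m³, cost = 3.640 $/kg
  molybdenum: E = 327.1 GPa, ρ = 10200 kg/m³, cost = 43.00 $/kg
  elm: E = 11.86 GPa, ρ = 706.4 kg/m³, cost = 0.7340 $/kg
  low-carbon steel: M = 36.9 MN·m per $
  elm: M = 22.9 MN·m per $
  molybdenum: M = 0.746 MN·m per $
  polycarbonate: M = 0.511 MN·m per $
The maximum is for low-carbon steel.

low-carbon steel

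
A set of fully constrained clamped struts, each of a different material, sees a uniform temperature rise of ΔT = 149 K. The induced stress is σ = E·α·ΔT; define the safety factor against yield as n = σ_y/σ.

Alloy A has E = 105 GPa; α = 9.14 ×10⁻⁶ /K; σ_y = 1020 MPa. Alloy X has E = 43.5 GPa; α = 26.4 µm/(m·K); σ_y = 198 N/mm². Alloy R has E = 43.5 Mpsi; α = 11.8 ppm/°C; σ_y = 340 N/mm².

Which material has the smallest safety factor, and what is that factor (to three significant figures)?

alloy R, n = 0.645

With everything in SI (GPa, ×10⁻⁶/K, MPa):
  alloy A: E = 105.0, α = 9.14, σ_y = 1020 → σ = 143 MPa, n = 7.13
  alloy X: E = 43.50, α = 26.4, σ_y = 198.0 → σ = 171 MPa, n = 1.16
  alloy R: E = 299.9, α = 11.8, σ_y = 340.0 → σ = 527 MPa, n = 0.645
Smallest n: alloy R with n = 0.645.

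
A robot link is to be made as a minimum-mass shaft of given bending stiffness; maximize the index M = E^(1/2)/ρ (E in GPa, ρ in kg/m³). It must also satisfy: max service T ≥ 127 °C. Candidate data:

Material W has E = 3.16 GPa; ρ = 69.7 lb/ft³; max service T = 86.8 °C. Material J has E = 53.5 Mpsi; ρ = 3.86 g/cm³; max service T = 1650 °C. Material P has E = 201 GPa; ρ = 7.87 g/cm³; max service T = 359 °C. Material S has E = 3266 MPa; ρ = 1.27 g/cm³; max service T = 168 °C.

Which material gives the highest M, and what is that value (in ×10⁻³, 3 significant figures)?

Screen on constraints: max service T ≥ 127 °C. Survivors: material J, material P, material S.
Convert each candidate to consistent units, then evaluate M:
  material J: E = 368.9 GPa, ρ = 3860 kg/m³
  material P: E = 201.0 GPa, ρ = 7870 kg/m³
  material S: E = 3.266 GPa, ρ = 1270 kg/m³
  material J: M = 4.98×10⁻³
  material P: M = 1.80×10⁻³
  material S: M = 1.42×10⁻³
Material J ranks first.

material J, M = 4.98×10⁻³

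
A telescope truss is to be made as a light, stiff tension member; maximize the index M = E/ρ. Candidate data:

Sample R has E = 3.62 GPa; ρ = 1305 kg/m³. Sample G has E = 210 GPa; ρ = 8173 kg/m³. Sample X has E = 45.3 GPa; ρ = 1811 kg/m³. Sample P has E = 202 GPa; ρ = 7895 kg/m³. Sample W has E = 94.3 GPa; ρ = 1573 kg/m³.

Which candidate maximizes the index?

Per-candidate index values:
  sample W: M = 59.9 MN·m/kg
  sample G: M = 25.7 MN·m/kg
  sample P: M = 25.6 MN·m/kg
  sample X: M = 25.0 MN·m/kg
  sample R: M = 2.77 MN·m/kg
Sample W has the largest M.

sample W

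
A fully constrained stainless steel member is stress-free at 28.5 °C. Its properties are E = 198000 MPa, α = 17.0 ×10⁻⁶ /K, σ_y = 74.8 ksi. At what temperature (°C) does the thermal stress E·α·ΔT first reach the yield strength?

182 °C

E = 198000 MPa = 198.0 GPa.
σ_y = 74.8 ksi = 515.7 MPa.
E·α·ΔT = 515.7 MPa ⇒ ΔT = 515.7 / (198.0×10³ × 17.0×10⁻⁶) = 153.2 K.
T = 28.5 + 153.2 = 181.7 °C.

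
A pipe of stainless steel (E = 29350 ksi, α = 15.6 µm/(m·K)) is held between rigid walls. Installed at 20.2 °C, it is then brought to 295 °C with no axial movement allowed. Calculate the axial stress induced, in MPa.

867 MPa

E = 29350 ksi = 202.4 GPa.
ΔT = 274.8 K. Constrained thermal stress σ = E·α·ΔT = 202.4×10³ MPa × 15.6×10⁻⁶ × 274.8 = 867 MPa (compressive).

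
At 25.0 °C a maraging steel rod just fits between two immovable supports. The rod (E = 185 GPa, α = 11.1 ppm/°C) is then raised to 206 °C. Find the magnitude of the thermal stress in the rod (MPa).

ΔT = 181.0 K. Constrained thermal stress σ = E·α·ΔT = 185.0×10³ MPa × 11.1×10⁻⁶ × 181.0 = 372 MPa (compressive).

372 MPa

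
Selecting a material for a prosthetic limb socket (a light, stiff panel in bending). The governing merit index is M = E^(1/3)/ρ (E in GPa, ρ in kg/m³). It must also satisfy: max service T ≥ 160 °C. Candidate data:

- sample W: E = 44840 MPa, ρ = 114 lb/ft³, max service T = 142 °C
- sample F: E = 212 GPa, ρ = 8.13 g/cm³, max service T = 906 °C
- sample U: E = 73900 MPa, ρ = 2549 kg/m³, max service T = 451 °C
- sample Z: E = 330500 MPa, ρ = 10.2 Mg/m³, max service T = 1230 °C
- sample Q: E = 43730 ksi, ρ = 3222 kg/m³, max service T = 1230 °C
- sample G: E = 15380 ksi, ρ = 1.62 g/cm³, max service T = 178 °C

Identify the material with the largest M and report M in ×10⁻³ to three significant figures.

Screen on constraints: max service T ≥ 160 °C. Survivors: sample F, sample U, sample Z, sample Q, sample G.
Normalizing units and computing the index:
  sample F: E = 212.0 GPa, ρ = 8130 kg/m³
  sample U: E = 73.90 GPa, ρ = 2549 kg/m³
  sample Z: E = 330.5 GPa, ρ = 10200 kg/m³
  sample Q: E = 301.5 GPa, ρ = 3222 kg/m³
  sample G: E = 106.0 GPa, ρ = 1620 kg/m³
  sample G: M = 2.92×10⁻³
  sample Q: M = 2.08×10⁻³
  sample U: M = 1.65×10⁻³
  sample F: M = 0.733×10⁻³
  sample Z: M = 0.678×10⁻³
Sample G has the largest M.

sample G, M = 2.92×10⁻³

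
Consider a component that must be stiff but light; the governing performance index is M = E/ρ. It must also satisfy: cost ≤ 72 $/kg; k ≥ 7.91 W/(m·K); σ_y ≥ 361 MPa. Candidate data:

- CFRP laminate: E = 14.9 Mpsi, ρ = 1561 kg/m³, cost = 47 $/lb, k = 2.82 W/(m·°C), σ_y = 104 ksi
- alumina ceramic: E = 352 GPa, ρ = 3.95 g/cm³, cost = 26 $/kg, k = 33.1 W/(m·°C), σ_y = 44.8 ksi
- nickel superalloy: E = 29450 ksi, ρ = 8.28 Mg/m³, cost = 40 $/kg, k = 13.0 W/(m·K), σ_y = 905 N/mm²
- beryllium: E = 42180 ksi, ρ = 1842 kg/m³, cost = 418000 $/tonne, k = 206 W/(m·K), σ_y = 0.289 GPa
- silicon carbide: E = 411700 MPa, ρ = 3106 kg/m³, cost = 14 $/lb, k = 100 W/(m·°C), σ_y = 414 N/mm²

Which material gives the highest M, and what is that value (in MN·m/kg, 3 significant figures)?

silicon carbide, M = 133 MN·m/kg

Screen on constraints: cost ≤ 72 $/kg; k ≥ 7.91 W/(m·K); σ_y ≥ 361 MPa. Survivors: nickel superalloy, silicon carbide.
In SI units:
  nickel superalloy: E = 203.1 GPa, ρ = 8280 kg/m³
  silicon carbide: E = 411.7 GPa, ρ = 3106 kg/m³
  silicon carbide: M = 133 MN·m/kg
  nickel superalloy: M = 24.5 MN·m/kg
The maximum is for silicon carbide.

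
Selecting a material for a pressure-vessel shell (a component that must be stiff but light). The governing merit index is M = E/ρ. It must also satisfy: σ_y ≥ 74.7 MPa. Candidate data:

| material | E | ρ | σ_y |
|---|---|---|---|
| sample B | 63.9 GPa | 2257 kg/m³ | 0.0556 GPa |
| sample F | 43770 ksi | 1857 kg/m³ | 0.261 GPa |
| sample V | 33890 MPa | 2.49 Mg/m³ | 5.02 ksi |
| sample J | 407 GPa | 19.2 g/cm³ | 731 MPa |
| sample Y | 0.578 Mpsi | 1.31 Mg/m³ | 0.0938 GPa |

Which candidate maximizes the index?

sample F

Screen on constraints: σ_y ≥ 74.7 MPa. Survivors: sample F, sample J, sample Y.
Normalizing units and computing the index:
  sample F: E = 301.8 GPa, ρ = 1857 kg/m³
  sample J: E = 407.0 GPa, ρ = 19200 kg/m³
  sample Y: E = 3.985 GPa, ρ = 1310 kg/m³
  sample F: M = 163 MN·m/kg
  sample J: M = 21.2 MN·m/kg
  sample Y: M = 3.04 MN·m/kg
The maximum is for sample F.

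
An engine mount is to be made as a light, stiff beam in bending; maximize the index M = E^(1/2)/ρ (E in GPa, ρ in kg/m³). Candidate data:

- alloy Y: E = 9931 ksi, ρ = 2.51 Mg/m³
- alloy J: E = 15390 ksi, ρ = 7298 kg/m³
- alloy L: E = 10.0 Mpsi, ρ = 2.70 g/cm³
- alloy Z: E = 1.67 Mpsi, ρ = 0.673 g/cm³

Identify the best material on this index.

Convert each candidate to consistent units, then evaluate M:
  alloy Y: E = 68.47 GPa, ρ = 2510 kg/m³
  alloy J: E = 106.1 GPa, ρ = 7298 kg/m³
  alloy L: E = 68.95 GPa, ρ = 2700 kg/m³
  alloy Z: E = 11.51 GPa, ρ = 673.0 kg/m³
  alloy Z: M = 5.04×10⁻³
  alloy Y: M = 3.30×10⁻³
  alloy L: M = 3.08×10⁻³
  alloy J: M = 1.41×10⁻³
The maximum is for alloy Z.

alloy Z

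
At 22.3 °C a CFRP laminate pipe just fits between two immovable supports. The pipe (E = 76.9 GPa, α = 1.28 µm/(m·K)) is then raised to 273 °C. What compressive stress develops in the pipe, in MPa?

24.7 MPa

ΔT = 250.7 K. Constrained thermal stress σ = E·α·ΔT = 76.90×10³ MPa × 1.28×10⁻⁶ × 250.7 = 24.7 MPa (compressive).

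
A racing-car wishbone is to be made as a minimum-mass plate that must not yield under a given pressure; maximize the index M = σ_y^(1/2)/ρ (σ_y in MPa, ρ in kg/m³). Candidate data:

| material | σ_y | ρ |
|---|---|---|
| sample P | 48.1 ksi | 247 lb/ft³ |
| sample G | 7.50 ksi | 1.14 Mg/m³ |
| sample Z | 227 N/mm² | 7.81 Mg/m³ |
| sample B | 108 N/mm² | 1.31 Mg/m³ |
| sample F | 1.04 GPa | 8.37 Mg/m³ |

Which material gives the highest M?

sample B

Convert each candidate to consistent units, then evaluate M:
  sample P: σ_y = 331.6 MPa, ρ = 3957 kg/m³
  sample G: σ_y = 51.71 MPa, ρ = 1140 kg/m³
  sample Z: σ_y = 227.0 MPa, ρ = 7810 kg/m³
  sample B: σ_y = 108.0 MPa, ρ = 1310 kg/m³
  sample F: σ_y = 1040 MPa, ρ = 8370 kg/m³
  sample B: M = 7.93×10⁻³
  sample G: M = 6.31×10⁻³
  sample P: M = 4.60×10⁻³
  sample F: M = 3.85×10⁻³
  sample Z: M = 1.93×10⁻³
Sample B has the largest M.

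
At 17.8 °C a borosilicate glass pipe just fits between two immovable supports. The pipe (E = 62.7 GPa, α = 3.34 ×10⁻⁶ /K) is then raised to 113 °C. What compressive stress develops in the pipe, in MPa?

ΔT = 95.20 K. Constrained thermal stress σ = E·α·ΔT = 62.70×10³ MPa × 3.34×10⁻⁶ × 95.20 = 19.9 MPa (compressive).

19.9 MPa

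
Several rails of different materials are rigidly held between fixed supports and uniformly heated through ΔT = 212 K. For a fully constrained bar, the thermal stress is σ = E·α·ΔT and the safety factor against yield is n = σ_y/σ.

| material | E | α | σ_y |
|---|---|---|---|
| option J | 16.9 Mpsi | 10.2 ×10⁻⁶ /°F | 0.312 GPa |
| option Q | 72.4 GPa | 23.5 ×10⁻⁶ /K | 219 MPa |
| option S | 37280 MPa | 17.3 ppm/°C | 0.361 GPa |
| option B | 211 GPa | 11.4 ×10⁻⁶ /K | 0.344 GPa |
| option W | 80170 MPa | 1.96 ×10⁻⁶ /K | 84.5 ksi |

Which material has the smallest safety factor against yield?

In consistent units (E in GPa, α in ×10⁻⁶/K, σ_y in MPa):
  option J: E = 116.5, α = 18.4, σ_y = 312.0 → σ = 454 MPa, n = 0.688
  option Q: E = 72.40, α = 23.5, σ_y = 219.0 → σ = 361 MPa, n = 0.607
  option S: E = 37.28, α = 17.3, σ_y = 361.0 → σ = 137 MPa, n = 2.64
  option B: E = 211.0, α = 11.4, σ_y = 344.0 → σ = 510 MPa, n = 0.675
  option W: E = 80.17, α = 1.96, σ_y = 582.6 → σ = 33.3 MPa, n = 17.5
Smallest n: option Q with n = 0.607.

option Q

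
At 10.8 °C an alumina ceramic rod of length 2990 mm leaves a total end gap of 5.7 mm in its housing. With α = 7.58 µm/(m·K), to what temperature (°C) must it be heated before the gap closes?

α·L₀·ΔT = 5.7 mm ⇒ ΔT = 5.7 / (7.58×10⁻⁶ × 2990.0) = 251.5 K.
T = 10.8 + 251.5 = 262.3 °C.

262 °C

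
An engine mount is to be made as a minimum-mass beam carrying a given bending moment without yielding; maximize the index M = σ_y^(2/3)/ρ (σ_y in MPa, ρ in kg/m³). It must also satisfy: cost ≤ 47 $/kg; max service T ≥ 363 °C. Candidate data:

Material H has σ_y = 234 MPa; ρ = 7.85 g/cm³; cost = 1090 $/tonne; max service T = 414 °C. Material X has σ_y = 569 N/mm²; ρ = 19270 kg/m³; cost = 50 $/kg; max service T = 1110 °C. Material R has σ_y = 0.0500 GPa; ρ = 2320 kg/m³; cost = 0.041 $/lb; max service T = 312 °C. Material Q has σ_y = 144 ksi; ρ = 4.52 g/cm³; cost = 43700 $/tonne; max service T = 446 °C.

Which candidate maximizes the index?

Screen on constraints: cost ≤ 47 $/kg; max service T ≥ 363 °C. Survivors: material H, material Q.
Normalizing units and computing the index:
  material H: σ_y = 234.0 MPa, ρ = 7850 kg/m³
  material Q: σ_y = 992.8 MPa, ρ = 4520 kg/m³
  material Q: M = 22.0×10⁻³
  material H: M = 4.84×10⁻³
Material Q has the largest M.

material Q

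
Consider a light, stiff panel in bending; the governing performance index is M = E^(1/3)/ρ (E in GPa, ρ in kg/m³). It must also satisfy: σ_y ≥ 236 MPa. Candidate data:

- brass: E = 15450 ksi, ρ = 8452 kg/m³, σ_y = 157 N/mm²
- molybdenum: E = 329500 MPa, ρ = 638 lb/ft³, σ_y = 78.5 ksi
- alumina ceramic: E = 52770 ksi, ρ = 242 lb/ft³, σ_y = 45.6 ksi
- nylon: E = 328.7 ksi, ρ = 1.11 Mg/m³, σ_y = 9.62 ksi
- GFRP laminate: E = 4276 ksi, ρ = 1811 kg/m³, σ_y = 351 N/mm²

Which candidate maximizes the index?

Screen on constraints: σ_y ≥ 236 MPa. Survivors: molybdenum, alumina ceramic, GFRP laminate.
Putting every candidate on a common basis:
  molybdenum: E = 329.5 GPa, ρ = 10220 kg/m³
  alumina ceramic: E = 363.8 GPa, ρ = 3876 kg/m³
  GFRP laminate: E = 29.48 GPa, ρ = 1811 kg/m³
  alumina ceramic: M = 1.84×10⁻³
  GFRP laminate: M = 1.71×10⁻³
  molybdenum: M = 0.676×10⁻³
Highest index: alumina ceramic.

alumina ceramic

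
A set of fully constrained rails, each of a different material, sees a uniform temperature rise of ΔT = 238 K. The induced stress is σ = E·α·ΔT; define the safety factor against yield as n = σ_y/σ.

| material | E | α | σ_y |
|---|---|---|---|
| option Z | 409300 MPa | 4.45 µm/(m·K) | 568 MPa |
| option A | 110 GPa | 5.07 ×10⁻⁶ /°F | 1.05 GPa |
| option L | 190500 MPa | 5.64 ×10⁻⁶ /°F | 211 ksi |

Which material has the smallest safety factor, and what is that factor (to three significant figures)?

Per material, after unit conversion:
  option Z: E = 409.3, α = 4.45, σ_y = 568.0 → σ = 433 MPa, n = 1.31
  option A: E = 110.0, α = 9.13, σ_y = 1050 → σ = 239 MPa, n = 4.39
  option L: E = 190.5, α = 10.2, σ_y = 1455 → σ = 460 MPa, n = 3.16
Smallest n: option Z with n = 1.31.

option Z, n = 1.31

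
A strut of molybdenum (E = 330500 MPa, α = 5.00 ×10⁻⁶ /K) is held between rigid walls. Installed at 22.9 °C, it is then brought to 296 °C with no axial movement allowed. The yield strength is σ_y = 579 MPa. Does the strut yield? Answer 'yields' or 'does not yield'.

E = 330500 MPa = 330.5 GPa.
ΔT = 273.1 K. Constrained thermal stress σ = E·α·ΔT = 330.5×10³ MPa × 5.00×10⁻⁶ × 273.1 = 451 MPa (compressive).
Compare to σ_y = 579 MPa: σ < σ_y, so it does not yield.

does not yield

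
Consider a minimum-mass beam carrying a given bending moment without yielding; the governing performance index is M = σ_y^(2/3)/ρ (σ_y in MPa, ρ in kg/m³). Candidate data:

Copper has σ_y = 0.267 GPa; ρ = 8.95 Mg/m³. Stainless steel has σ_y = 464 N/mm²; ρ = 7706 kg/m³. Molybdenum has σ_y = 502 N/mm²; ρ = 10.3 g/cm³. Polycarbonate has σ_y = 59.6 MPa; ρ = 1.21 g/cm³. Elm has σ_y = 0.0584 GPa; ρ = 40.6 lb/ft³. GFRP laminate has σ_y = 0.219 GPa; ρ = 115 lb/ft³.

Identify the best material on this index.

After converting to SI:
  copper: σ_y = 267.0 MPa, ρ = 8950 kg/m³
  stainless steel: σ_y = 464.0 MPa, ρ = 7706 kg/m³
  molybdenum: σ_y = 502.0 MPa, ρ = 10300 kg/m³
  polycarbonate: σ_y = 59.60 MPa, ρ = 1210 kg/m³
  elm: σ_y = 58.40 MPa, ρ = 650.3 kg/m³
  GFRP laminate: σ_y = 219.0 MPa, ρ = 1842 kg/m³
  elm: M = 23.1×10⁻³
  GFRP laminate: M = 19.7×10⁻³
  polycarbonate: M = 12.6×10⁻³
  stainless steel: M = 7.78×10⁻³
  molybdenum: M = 6.13×10⁻³
  copper: M = 4.63×10⁻³
Elm ranks first.

elm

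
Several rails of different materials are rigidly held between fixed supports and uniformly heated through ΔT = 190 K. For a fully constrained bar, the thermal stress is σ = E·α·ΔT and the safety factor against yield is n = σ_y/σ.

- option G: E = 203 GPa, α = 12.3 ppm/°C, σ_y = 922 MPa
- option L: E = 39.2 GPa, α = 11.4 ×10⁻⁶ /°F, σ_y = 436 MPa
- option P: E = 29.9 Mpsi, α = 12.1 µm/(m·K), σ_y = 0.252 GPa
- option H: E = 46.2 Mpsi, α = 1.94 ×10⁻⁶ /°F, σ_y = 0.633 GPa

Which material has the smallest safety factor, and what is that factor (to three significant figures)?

Converting E to GPa, α to ×10⁻⁶/K, σ_y to MPa, then σ and n for each:
  option G: E = 203.0, α = 12.3, σ_y = 922.0 → σ = 474 MPa, n = 1.94
  option L: E = 39.20, α = 20.5, σ_y = 436.0 → σ = 153 MPa, n = 2.85
  option P: E = 206.2, α = 12.1, σ_y = 252.0 → σ = 474 MPa, n = 0.532
  option H: E = 318.5, α = 3.49, σ_y = 633.0 → σ = 211 MPa, n = 3.00
The minimum is option P at n = 0.532.

option P, n = 0.532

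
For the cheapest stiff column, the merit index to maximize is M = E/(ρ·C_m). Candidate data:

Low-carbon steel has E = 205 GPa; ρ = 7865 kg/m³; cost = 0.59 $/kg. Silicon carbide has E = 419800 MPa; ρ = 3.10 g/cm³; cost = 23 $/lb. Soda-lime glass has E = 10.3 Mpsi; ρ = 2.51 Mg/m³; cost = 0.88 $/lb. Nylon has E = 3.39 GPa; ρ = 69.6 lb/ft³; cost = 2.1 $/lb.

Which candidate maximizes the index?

After converting to SI:
  low-carbon steel: E = 205.0 GPa, ρ = 7865 kg/m³, cost = 0.5900 $/kg
  silicon carbide: E = 419.8 GPa, ρ = 3100 kg/m³, cost = 50.71 $/kg
  soda-lime glass: E = 71.02 GPa, ρ = 2510 kg/m³, cost = 1.940 $/kg
  nylon: E = 3.390 GPa, ρ = 1115 kg/m³, cost = 4.630 $/kg
  low-carbon steel: M = 44.2 MN·m per $
  soda-lime glass: M = 14.6 MN·m per $
  silicon carbide: M = 2.67 MN·m per $
  nylon: M = 0.657 MN·m per $
Low-carbon steel has the largest M.

low-carbon steel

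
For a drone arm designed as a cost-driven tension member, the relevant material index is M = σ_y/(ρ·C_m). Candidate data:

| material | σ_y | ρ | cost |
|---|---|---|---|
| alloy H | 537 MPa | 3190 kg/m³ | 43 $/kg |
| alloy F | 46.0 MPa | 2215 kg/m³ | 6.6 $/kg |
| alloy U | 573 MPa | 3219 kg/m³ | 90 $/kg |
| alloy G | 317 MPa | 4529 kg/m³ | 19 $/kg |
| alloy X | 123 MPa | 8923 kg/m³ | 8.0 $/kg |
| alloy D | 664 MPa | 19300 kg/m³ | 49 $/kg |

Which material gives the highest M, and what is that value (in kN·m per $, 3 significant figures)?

Evaluate M for each candidate:
  alloy H: M = 3.91 kN·m per $
  alloy G: M = 3.68 kN·m per $
  alloy F: M = 3.15 kN·m per $
  alloy U: M = 1.98 kN·m per $
  alloy X: M = 1.72 kN·m per $
  alloy D: M = 0.702 kN·m per $
The maximum is for alloy H.

alloy H, M = 3.91 kN·m per $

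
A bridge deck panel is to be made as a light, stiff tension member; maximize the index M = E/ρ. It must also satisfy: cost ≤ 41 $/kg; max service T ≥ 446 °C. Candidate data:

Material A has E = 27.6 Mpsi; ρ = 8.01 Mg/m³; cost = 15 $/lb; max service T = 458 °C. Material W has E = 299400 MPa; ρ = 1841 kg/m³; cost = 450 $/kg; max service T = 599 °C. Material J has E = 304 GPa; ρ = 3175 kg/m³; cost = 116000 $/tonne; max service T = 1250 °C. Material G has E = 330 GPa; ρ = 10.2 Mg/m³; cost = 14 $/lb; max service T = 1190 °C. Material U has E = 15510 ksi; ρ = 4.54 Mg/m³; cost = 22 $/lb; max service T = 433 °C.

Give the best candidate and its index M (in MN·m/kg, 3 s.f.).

material G, M = 32.4 MN·m/kg

Screen on constraints: cost ≤ 41 $/kg; max service T ≥ 446 °C. Survivors: material A, material G.
In SI units:
  material A: E = 190.3 GPa, ρ = 8010 kg/m³
  material G: E = 330.0 GPa, ρ = 10200 kg/m³
  material G: M = 32.4 MN·m/kg
  material A: M = 23.8 MN·m/kg
Material G has the largest M.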